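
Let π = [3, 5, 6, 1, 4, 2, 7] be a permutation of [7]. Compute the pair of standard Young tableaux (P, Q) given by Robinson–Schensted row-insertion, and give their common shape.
P = [1, 2, 6, 7] / [3, 4] / [5];  Q = [1, 2, 3, 7] / [4, 5] / [6];  common shape = (4, 2, 1)

Row-insert the values π_1, π_2, … into P one at a time, bumping the leftmost entry strictly greater than the inserted value down to the next row. The recording tableau Q records, in position (i, j), the step at which that cell was added to P.
  Insert 3 (step 1): P = [3];  Q = [1]
  Insert 5 (step 2): P = [3, 5];  Q = [1, 2]
  Insert 6 (step 3): P = [3, 5, 6];  Q = [1, 2, 3]
  Insert 1 (step 4): P = [1, 5, 6] / [3];  Q = [1, 2, 3] / [4]
  Insert 4 (step 5): P = [1, 4, 6] / [3, 5];  Q = [1, 2, 3] / [4, 5]
  Insert 2 (step 6): P = [1, 2, 6] / [3, 4] / [5];  Q = [1, 2, 3] / [4, 5] / [6]
  Insert 7 (step 7): P = [1, 2, 6, 7] / [3, 4] / [5];  Q = [1, 2, 3, 7] / [4, 5] / [6]
Final shape: (4, 2, 1).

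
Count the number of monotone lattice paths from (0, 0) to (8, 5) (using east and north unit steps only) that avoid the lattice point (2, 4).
Number of paths = 1182

Total paths from (0, 0) to (8, 5): C(13, 8) = 1287. Paths through (2, 4): (paths (0, 0) → (2, 4)) × (paths (2, 4) → (8, 5)) = C(6, 2) · C(7, 6) = 15 · 7 = 105. Avoidance count = 1287 − 105 = 1182.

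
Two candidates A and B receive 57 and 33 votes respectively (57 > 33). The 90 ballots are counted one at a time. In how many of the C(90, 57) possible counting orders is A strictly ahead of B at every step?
Strict-lead orderings = 1125836284829676122164848

Total orderings of the 90 votes with 57 for A: C(90, 57) = 4221886068111285458118180. By the Bertrand ballot formula (Cycle Lemma / reflection principle), the number of orderings in which A is strictly ahead of B throughout is (p − q)/(p + q) · C(p + q, p) = (57 − 33)/(57 + 33) · 4221886068111285458118180 = 1125836284829676122164848.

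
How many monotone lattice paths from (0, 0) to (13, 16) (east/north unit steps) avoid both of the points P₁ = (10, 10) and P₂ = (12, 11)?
Number of paths = 47557551

Inclusion–exclusion. Total paths: C(29, 13) = 67863915. Through P₁: C(20, 10)·C(9, 3) = 15519504. Through P₂: C(23, 12)·C(6, 1) = 8112468. Since P₁ is strictly southwest of P₂, a monotone path through both must visit P₁ then P₂; paths through both = C(20, 10)·C(3, 2)·C(6, 1) = 3325608. Avoid both = 67863915 − 15519504 − 8112468 + 3325608 = 47557551.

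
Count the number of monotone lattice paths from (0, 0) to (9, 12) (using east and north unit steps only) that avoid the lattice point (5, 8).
Number of paths = 203840

Total paths from (0, 0) to (9, 12): C(21, 9) = 293930. Paths through (5, 8): (paths (0, 0) → (5, 8)) × (paths (5, 8) → (9, 12)) = C(13, 5) · C(8, 4) = 1287 · 70 = 90090. Avoidance count = 293930 − 90090 = 203840.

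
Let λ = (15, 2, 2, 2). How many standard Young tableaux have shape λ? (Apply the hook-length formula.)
# SYT of shape (15, 2, 2, 2) = 186200

Hook-length formula: f^λ = n! / Π hook(c), product over all cells c of the Young diagram. For λ = (15, 2, 2, 2), n = 21 boxes. Hook lengths by row (left-to-right, top-to-bottom): [18, 17, 13, 12, 11, 10, 9, 8, 7, 6, 5, 4, 3, 2, 1]; [4, 3]; [3, 2]; [2, 1]. Product of hooks = 274387444531200. So f^λ = 21! / 274387444531200 = 51090942171709440000 / 274387444531200 = 186200.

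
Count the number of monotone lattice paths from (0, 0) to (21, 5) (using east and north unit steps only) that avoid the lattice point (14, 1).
Number of paths = 60830

Total paths from (0, 0) to (21, 5): C(26, 21) = 65780. Paths through (14, 1): (paths (0, 0) → (14, 1)) × (paths (14, 1) → (21, 5)) = C(15, 14) · C(11, 7) = 15 · 330 = 4950. Avoidance count = 65780 − 4950 = 60830.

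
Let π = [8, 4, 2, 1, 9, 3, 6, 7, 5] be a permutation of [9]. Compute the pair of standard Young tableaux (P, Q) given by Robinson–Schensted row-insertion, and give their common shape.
P = [1, 3, 5, 7] / [2, 6] / [4, 9] / [8];  Q = [1, 5, 7, 8] / [2, 6] / [3, 9] / [4];  common shape = (4, 2, 2, 1)

Row-insert the values π_1, π_2, … into P one at a time, bumping the leftmost entry strictly greater than the inserted value down to the next row. The recording tableau Q records, in position (i, j), the step at which that cell was added to P.
  Insert 8 (step 1): P = [8];  Q = [1]
  Insert 4 (step 2): P = [4] / [8];  Q = [1] / [2]
  Insert 2 (step 3): P = [2] / [4] / [8];  Q = [1] / [2] / [3]
  Insert 1 (step 4): P = [1] / [2] / [4] / [8];  Q = [1] / [2] / [3] / [4]
  Insert 9 (step 5): P = [1, 9] / [2] / [4] / [8];  Q = [1, 5] / [2] / [3] / [4]
  Insert 3 (step 6): P = [1, 3] / [2, 9] / [4] / [8];  Q = [1, 5] / [2, 6] / [3] / [4]
  Insert 6 (step 7): P = [1, 3, 6] / [2, 9] / [4] / [8];  Q = [1, 5, 7] / [2, 6] / [3] / [4]
  Insert 7 (step 8): P = [1, 3, 6, 7] / [2, 9] / [4] / [8];  Q = [1, 5, 7, 8] / [2, 6] / [3] / [4]
  Insert 5 (step 9): P = [1, 3, 5, 7] / [2, 6] / [4, 9] / [8];  Q = [1, 5, 7, 8] / [2, 6] / [3, 9] / [4]
Final shape: (4, 2, 2, 1).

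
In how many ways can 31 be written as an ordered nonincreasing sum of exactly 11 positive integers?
p(31, 11 parts) = 560

Partitions of n into exactly k parts are in bijection with partitions of n − k into at most k parts (subtract 1 from each part). So p(31, exactly 11) = p(20, parts ≤ 11). Computing via the recurrence p(m, j) = p(m, j−1) + p(m−j, j) gives 560.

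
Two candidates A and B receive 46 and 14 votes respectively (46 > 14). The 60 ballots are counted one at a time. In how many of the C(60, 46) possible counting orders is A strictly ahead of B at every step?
Strict-lead orderings = 9251145946560

Total orderings of the 60 votes with 46 for A: C(60, 46) = 17345898649800. By the Bertrand ballot formula (Cycle Lemma / reflection principle), the number of orderings in which A is strictly ahead of B throughout is (p − q)/(p + q) · C(p + q, p) = (46 − 14)/(46 + 14) · 17345898649800 = 9251145946560.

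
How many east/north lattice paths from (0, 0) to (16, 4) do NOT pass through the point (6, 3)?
Number of paths = 3921

Total paths from (0, 0) to (16, 4): C(20, 16) = 4845. Paths through (6, 3): (paths (0, 0) → (6, 3)) × (paths (6, 3) → (16, 4)) = C(9, 6) · C(11, 10) = 84 · 11 = 924. Avoidance count = 4845 − 924 = 3921.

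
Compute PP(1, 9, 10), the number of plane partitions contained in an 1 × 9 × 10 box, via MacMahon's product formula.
PP(1, 9, 10) = 92378

Evaluate the triple product over i = 1..1, j = 1..9, k = 1..10. The factors are (2/1) · (3/2) · (4/3) · (5/4) · (6/5) · (7/6) · (8/7) · (9/8) · … (90 factors total). The numerators and denominators telescope so the product is an integer; carrying out the multiplication exactly gives PP(1, 9, 10) = 92378.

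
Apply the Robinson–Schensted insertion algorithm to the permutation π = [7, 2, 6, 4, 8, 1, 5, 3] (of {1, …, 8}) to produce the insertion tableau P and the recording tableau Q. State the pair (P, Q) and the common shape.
P = [1, 3, 5] / [2, 4] / [6, 8] / [7];  Q = [1, 3, 5] / [2, 7] / [4, 8] / [6];  common shape = (3, 2, 2, 1)

Row-insert the values π_1, π_2, … into P one at a time, bumping the leftmost entry strictly greater than the inserted value down to the next row. The recording tableau Q records, in position (i, j), the step at which that cell was added to P.
  Insert 7 (step 1): P = [7];  Q = [1]
  Insert 2 (step 2): P = [2] / [7];  Q = [1] / [2]
  Insert 6 (step 3): P = [2, 6] / [7];  Q = [1, 3] / [2]
  Insert 4 (step 4): P = [2, 4] / [6] / [7];  Q = [1, 3] / [2] / [4]
  Insert 8 (step 5): P = [2, 4, 8] / [6] / [7];  Q = [1, 3, 5] / [2] / [4]
  Insert 1 (step 6): P = [1, 4, 8] / [2] / [6] / [7];  Q = [1, 3, 5] / [2] / [4] / [6]
  Insert 5 (step 7): P = [1, 4, 5] / [2, 8] / [6] / [7];  Q = [1, 3, 5] / [2, 7] / [4] / [6]
  Insert 3 (step 8): P = [1, 3, 5] / [2, 4] / [6, 8] / [7];  Q = [1, 3, 5] / [2, 7] / [4, 8] / [6]
Final shape: (3, 2, 2, 1).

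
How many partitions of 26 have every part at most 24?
p(26, parts ≤ 24) = 2434

Use the recurrence p(n, m) = p(n, m−1) + p(n−m, m): either the largest part is < m (count p(n, m−1)) or the largest part is exactly m (remove one copy of m, count p(n−m, m)). With p(0, ·) = 1 this gives p(26, parts ≤ 24) = 2434. (By conjugating Young diagrams, this also counts partitions of 26 into at most 24 parts.)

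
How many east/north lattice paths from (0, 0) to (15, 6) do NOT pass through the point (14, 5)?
Number of paths = 31008

Total paths from (0, 0) to (15, 6): C(21, 15) = 54264. Paths through (14, 5): (paths (0, 0) → (14, 5)) × (paths (14, 5) → (15, 6)) = C(19, 14) · C(2, 1) = 11628 · 2 = 23256. Avoidance count = 54264 − 23256 = 31008.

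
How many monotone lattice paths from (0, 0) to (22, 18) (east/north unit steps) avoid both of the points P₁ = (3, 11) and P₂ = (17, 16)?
Number of paths = 88726841722

Inclusion–exclusion. Total paths: C(40, 22) = 113380261800. Through P₁: C(14, 3)·C(26, 19) = 239439200. Through P₂: C(33, 17)·C(7, 5) = 24502865310. Since P₁ is strictly southwest of P₂, a monotone path through both must visit P₁ then P₂; paths through both = C(14, 3)·C(19, 14)·C(7, 5) = 88884432. Avoid both = 113380261800 − 239439200 − 24502865310 + 88884432 = 88726841722.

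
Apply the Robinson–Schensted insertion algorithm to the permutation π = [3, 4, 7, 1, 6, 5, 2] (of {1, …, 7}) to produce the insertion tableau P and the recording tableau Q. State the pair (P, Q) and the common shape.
P = [1, 2, 5] / [3, 4] / [6] / [7];  Q = [1, 2, 3] / [4, 5] / [6] / [7];  common shape = (3, 2, 1, 1)

Row-insert the values π_1, π_2, … into P one at a time, bumping the leftmost entry strictly greater than the inserted value down to the next row. The recording tableau Q records, in position (i, j), the step at which that cell was added to P.
  Insert 3 (step 1): P = [3];  Q = [1]
  Insert 4 (step 2): P = [3, 4];  Q = [1, 2]
  Insert 7 (step 3): P = [3, 4, 7];  Q = [1, 2, 3]
  Insert 1 (step 4): P = [1, 4, 7] / [3];  Q = [1, 2, 3] / [4]
  Insert 6 (step 5): P = [1, 4, 6] / [3, 7];  Q = [1, 2, 3] / [4, 5]
  Insert 5 (step 6): P = [1, 4, 5] / [3, 6] / [7];  Q = [1, 2, 3] / [4, 5] / [6]
  Insert 2 (step 7): P = [1, 2, 5] / [3, 4] / [6] / [7];  Q = [1, 2, 3] / [4, 5] / [6] / [7]
Final shape: (3, 2, 1, 1).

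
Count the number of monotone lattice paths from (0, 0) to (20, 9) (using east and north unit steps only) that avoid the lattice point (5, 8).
Number of paths = 9994413

Total paths from (0, 0) to (20, 9): C(29, 20) = 10015005. Paths through (5, 8): (paths (0, 0) → (5, 8)) × (paths (5, 8) → (20, 9)) = C(13, 5) · C(16, 15) = 1287 · 16 = 20592. Avoidance count = 10015005 − 20592 = 9994413.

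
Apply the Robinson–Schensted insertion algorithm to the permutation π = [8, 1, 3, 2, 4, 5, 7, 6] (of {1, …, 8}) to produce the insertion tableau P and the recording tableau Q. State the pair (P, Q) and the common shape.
P = [1, 2, 4, 5, 6] / [3, 7] / [8];  Q = [1, 3, 5, 6, 7] / [2, 8] / [4];  common shape = (5, 2, 1)

Row-insert the values π_1, π_2, … into P one at a time, bumping the leftmost entry strictly greater than the inserted value down to the next row. The recording tableau Q records, in position (i, j), the step at which that cell was added to P.
  Insert 8 (step 1): P = [8];  Q = [1]
  Insert 1 (step 2): P = [1] / [8];  Q = [1] / [2]
  Insert 3 (step 3): P = [1, 3] / [8];  Q = [1, 3] / [2]
  Insert 2 (step 4): P = [1, 2] / [3] / [8];  Q = [1, 3] / [2] / [4]
  Insert 4 (step 5): P = [1, 2, 4] / [3] / [8];  Q = [1, 3, 5] / [2] / [4]
  Insert 5 (step 6): P = [1, 2, 4, 5] / [3] / [8];  Q = [1, 3, 5, 6] / [2] / [4]
  Insert 7 (step 7): P = [1, 2, 4, 5, 7] / [3] / [8];  Q = [1, 3, 5, 6, 7] / [2] / [4]
  Insert 6 (step 8): P = [1, 2, 4, 5, 6] / [3, 7] / [8];  Q = [1, 3, 5, 6, 7] / [2, 8] / [4]
Final shape: (5, 2, 1).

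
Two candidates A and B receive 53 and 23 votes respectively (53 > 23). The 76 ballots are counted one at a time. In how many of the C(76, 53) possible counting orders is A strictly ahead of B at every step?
Strict-lead orderings = 6734638496689434000

Total orderings of the 76 votes with 53 for A: C(76, 53) = 17061084191613232800. By the Bertrand ballot formula (Cycle Lemma / reflection principle), the number of orderings in which A is strictly ahead of B throughout is (p − q)/(p + q) · C(p + q, p) = (53 − 23)/(53 + 23) · 17061084191613232800 = 6734638496689434000.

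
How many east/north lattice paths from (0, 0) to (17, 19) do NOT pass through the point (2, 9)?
Number of paths = 8417714800

Total paths from (0, 0) to (17, 19): C(36, 17) = 8597496600. Paths through (2, 9): (paths (0, 0) → (2, 9)) × (paths (2, 9) → (17, 19)) = C(11, 2) · C(25, 15) = 55 · 3268760 = 179781800. Avoidance count = 8597496600 − 179781800 = 8417714800.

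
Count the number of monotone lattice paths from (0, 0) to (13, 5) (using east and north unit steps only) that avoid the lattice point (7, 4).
Number of paths = 6258

Total paths from (0, 0) to (13, 5): C(18, 13) = 8568. Paths through (7, 4): (paths (0, 0) → (7, 4)) × (paths (7, 4) → (13, 5)) = C(11, 7) · C(7, 6) = 330 · 7 = 2310. Avoidance count = 8568 − 2310 = 6258.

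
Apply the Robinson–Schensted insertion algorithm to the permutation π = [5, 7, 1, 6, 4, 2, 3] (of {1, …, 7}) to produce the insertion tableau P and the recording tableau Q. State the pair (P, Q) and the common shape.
P = [1, 2, 3] / [4, 6] / [5] / [7];  Q = [1, 2, 7] / [3, 4] / [5] / [6];  common shape = (3, 2, 1, 1)

Row-insert the values π_1, π_2, … into P one at a time, bumping the leftmost entry strictly greater than the inserted value down to the next row. The recording tableau Q records, in position (i, j), the step at which that cell was added to P.
  Insert 5 (step 1): P = [5];  Q = [1]
  Insert 7 (step 2): P = [5, 7];  Q = [1, 2]
  Insert 1 (step 3): P = [1, 7] / [5];  Q = [1, 2] / [3]
  Insert 6 (step 4): P = [1, 6] / [5, 7];  Q = [1, 2] / [3, 4]
  Insert 4 (step 5): P = [1, 4] / [5, 6] / [7];  Q = [1, 2] / [3, 4] / [5]
  Insert 2 (step 6): P = [1, 2] / [4, 6] / [5] / [7];  Q = [1, 2] / [3, 4] / [5] / [6]
  Insert 3 (step 7): P = [1, 2, 3] / [4, 6] / [5] / [7];  Q = [1, 2, 7] / [3, 4] / [5] / [6]
Final shape: (3, 2, 1, 1).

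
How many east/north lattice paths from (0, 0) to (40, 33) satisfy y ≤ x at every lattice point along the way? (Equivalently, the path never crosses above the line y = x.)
Number of paths = 123110222468217351024

By the reflection principle (André's argument), the number of monotone paths to (40, 33) with n ≤ m that never go above y = x is C(73, 40) − C(73, 41) = 630939890149613923998 − 507829667681396572974 = 123110222468217351024.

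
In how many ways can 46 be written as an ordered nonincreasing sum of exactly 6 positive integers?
p(46, 6 parts) = 3692

Partitions of n into exactly k parts are in bijection with partitions of n − k into at most k parts (subtract 1 from each part). So p(46, exactly 6) = p(40, parts ≤ 6). Computing via the recurrence p(m, j) = p(m, j−1) + p(m−j, j) gives 3692.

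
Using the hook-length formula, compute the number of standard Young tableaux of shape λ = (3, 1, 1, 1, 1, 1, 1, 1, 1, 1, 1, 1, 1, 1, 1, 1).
# SYT of shape (3, 1, 1, 1, 1, 1, 1, 1, 1, 1, 1, 1, 1, 1, 1, 1) = 136

Hook-length formula: f^λ = n! / Π hook(c), product over all cells c of the Young diagram. For λ = (3, 1, 1, 1, 1, 1, 1, 1, 1, 1, 1, 1, 1, 1, 1, 1), n = 18 boxes. Hook lengths by row (left-to-right, top-to-bottom): [18, 2, 1]; [15]; [14]; [13]; [12]; [11]; [10]; [9]; [8]; [7]; [6]; [5]; [4]; [3]; [2]; [1]. Product of hooks = 47076277248000. So f^λ = 18! / 47076277248000 = 6402373705728000 / 47076277248000 = 136.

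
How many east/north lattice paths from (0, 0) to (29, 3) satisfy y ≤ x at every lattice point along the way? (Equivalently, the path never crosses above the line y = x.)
Number of paths = 4464

By the reflection principle (André's argument), the number of monotone paths to (29, 3) with n ≤ m that never go above y = x is C(32, 29) − C(32, 30) = 4960 − 496 = 4464.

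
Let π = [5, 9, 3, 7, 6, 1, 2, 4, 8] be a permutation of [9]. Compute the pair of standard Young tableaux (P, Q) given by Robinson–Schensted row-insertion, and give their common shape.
P = [1, 2, 4, 8] / [3, 6] / [5, 7] / [9];  Q = [1, 2, 8, 9] / [3, 4] / [5, 7] / [6];  common shape = (4, 2, 2, 1)

Row-insert the values π_1, π_2, … into P one at a time, bumping the leftmost entry strictly greater than the inserted value down to the next row. The recording tableau Q records, in position (i, j), the step at which that cell was added to P.
  Insert 5 (step 1): P = [5];  Q = [1]
  Insert 9 (step 2): P = [5, 9];  Q = [1, 2]
  Insert 3 (step 3): P = [3, 9] / [5];  Q = [1, 2] / [3]
  Insert 7 (step 4): P = [3, 7] / [5, 9];  Q = [1, 2] / [3, 4]
  Insert 6 (step 5): P = [3, 6] / [5, 7] / [9];  Q = [1, 2] / [3, 4] / [5]
  Insert 1 (step 6): P = [1, 6] / [3, 7] / [5] / [9];  Q = [1, 2] / [3, 4] / [5] / [6]
  Insert 2 (step 7): P = [1, 2] / [3, 6] / [5, 7] / [9];  Q = [1, 2] / [3, 4] / [5, 7] / [6]
  Insert 4 (step 8): P = [1, 2, 4] / [3, 6] / [5, 7] / [9];  Q = [1, 2, 8] / [3, 4] / [5, 7] / [6]
  Insert 8 (step 9): P = [1, 2, 4, 8] / [3, 6] / [5, 7] / [9];  Q = [1, 2, 8, 9] / [3, 4] / [5, 7] / [6]
Final shape: (4, 2, 2, 1).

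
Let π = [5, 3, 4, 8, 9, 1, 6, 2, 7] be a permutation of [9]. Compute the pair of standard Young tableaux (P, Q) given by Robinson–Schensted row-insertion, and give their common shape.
P = [1, 2, 6, 7] / [3, 4, 9] / [5, 8];  Q = [1, 3, 4, 5] / [2, 7, 9] / [6, 8];  common shape = (4, 3, 2)

Row-insert the values π_1, π_2, … into P one at a time, bumping the leftmost entry strictly greater than the inserted value down to the next row. The recording tableau Q records, in position (i, j), the step at which that cell was added to P.
  Insert 5 (step 1): P = [5];  Q = [1]
  Insert 3 (step 2): P = [3] / [5];  Q = [1] / [2]
  Insert 4 (step 3): P = [3, 4] / [5];  Q = [1, 3] / [2]
  Insert 8 (step 4): P = [3, 4, 8] / [5];  Q = [1, 3, 4] / [2]
  Insert 9 (step 5): P = [3, 4, 8, 9] / [5];  Q = [1, 3, 4, 5] / [2]
  Insert 1 (step 6): P = [1, 4, 8, 9] / [3] / [5];  Q = [1, 3, 4, 5] / [2] / [6]
  Insert 6 (step 7): P = [1, 4, 6, 9] / [3, 8] / [5];  Q = [1, 3, 4, 5] / [2, 7] / [6]
  Insert 2 (step 8): P = [1, 2, 6, 9] / [3, 4] / [5, 8];  Q = [1, 3, 4, 5] / [2, 7] / [6, 8]
  Insert 7 (step 9): P = [1, 2, 6, 7] / [3, 4, 9] / [5, 8];  Q = [1, 3, 4, 5] / [2, 7, 9] / [6, 8]
Final shape: (4, 3, 2).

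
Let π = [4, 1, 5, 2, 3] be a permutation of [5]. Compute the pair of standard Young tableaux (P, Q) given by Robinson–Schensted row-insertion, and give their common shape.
P = [1, 2, 3] / [4, 5];  Q = [1, 3, 5] / [2, 4];  common shape = (3, 2)

Row-insert the values π_1, π_2, … into P one at a time, bumping the leftmost entry strictly greater than the inserted value down to the next row. The recording tableau Q records, in position (i, j), the step at which that cell was added to P.
  Insert 4 (step 1): P = [4];  Q = [1]
  Insert 1 (step 2): P = [1] / [4];  Q = [1] / [2]
  Insert 5 (step 3): P = [1, 5] / [4];  Q = [1, 3] / [2]
  Insert 2 (step 4): P = [1, 2] / [4, 5];  Q = [1, 3] / [2, 4]
  Insert 3 (step 5): P = [1, 2, 3] / [4, 5];  Q = [1, 3, 5] / [2, 4]
Final shape: (3, 2).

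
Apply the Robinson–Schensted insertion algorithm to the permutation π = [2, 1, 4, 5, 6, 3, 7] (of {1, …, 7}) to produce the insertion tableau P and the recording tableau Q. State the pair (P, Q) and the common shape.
P = [1, 3, 5, 6, 7] / [2, 4];  Q = [1, 3, 4, 5, 7] / [2, 6];  common shape = (5, 2)

Row-insert the values π_1, π_2, … into P one at a time, bumping the leftmost entry strictly greater than the inserted value down to the next row. The recording tableau Q records, in position (i, j), the step at which that cell was added to P.
  Insert 2 (step 1): P = [2];  Q = [1]
  Insert 1 (step 2): P = [1] / [2];  Q = [1] / [2]
  Insert 4 (step 3): P = [1, 4] / [2];  Q = [1, 3] / [2]
  Insert 5 (step 4): P = [1, 4, 5] / [2];  Q = [1, 3, 4] / [2]
  Insert 6 (step 5): P = [1, 4, 5, 6] / [2];  Q = [1, 3, 4, 5] / [2]
  Insert 3 (step 6): P = [1, 3, 5, 6] / [2, 4];  Q = [1, 3, 4, 5] / [2, 6]
  Insert 7 (step 7): P = [1, 3, 5, 6, 7] / [2, 4];  Q = [1, 3, 4, 5, 7] / [2, 6]
Final shape: (5, 2).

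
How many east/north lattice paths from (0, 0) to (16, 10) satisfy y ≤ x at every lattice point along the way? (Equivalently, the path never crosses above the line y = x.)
Number of paths = 2187185

By the reflection principle (André's argument), the number of monotone paths to (16, 10) with n ≤ m that never go above y = x is C(26, 16) − C(26, 17) = 5311735 − 3124550 = 2187185.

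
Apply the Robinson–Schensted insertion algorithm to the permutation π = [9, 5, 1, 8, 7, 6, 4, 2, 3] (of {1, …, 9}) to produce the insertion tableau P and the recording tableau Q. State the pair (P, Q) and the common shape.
P = [1, 2, 3] / [4, 6] / [5] / [7] / [8] / [9];  Q = [1, 4, 9] / [2, 5] / [3] / [6] / [7] / [8];  common shape = (3, 2, 1, 1, 1, 1)

Row-insert the values π_1, π_2, … into P one at a time, bumping the leftmost entry strictly greater than the inserted value down to the next row. The recording tableau Q records, in position (i, j), the step at which that cell was added to P.
  Insert 9 (step 1): P = [9];  Q = [1]
  Insert 5 (step 2): P = [5] / [9];  Q = [1] / [2]
  Insert 1 (step 3): P = [1] / [5] / [9];  Q = [1] / [2] / [3]
  Insert 8 (step 4): P = [1, 8] / [5] / [9];  Q = [1, 4] / [2] / [3]
  Insert 7 (step 5): P = [1, 7] / [5, 8] / [9];  Q = [1, 4] / [2, 5] / [3]
  Insert 6 (step 6): P = [1, 6] / [5, 7] / [8] / [9];  Q = [1, 4] / [2, 5] / [3] / [6]
  Insert 4 (step 7): P = [1, 4] / [5, 6] / [7] / [8] / [9];  Q = [1, 4] / [2, 5] / [3] / [6] / [7]
  Insert 2 (step 8): P = [1, 2] / [4, 6] / [5] / [7] / [8] / [9];  Q = [1, 4] / [2, 5] / [3] / [6] / [7] / [8]
  Insert 3 (step 9): P = [1, 2, 3] / [4, 6] / [5] / [7] / [8] / [9];  Q = [1, 4, 9] / [2, 5] / [3] / [6] / [7] / [8]
Final shape: (3, 2, 1, 1, 1, 1).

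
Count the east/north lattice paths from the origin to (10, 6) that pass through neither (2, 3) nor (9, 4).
Number of paths = 4453

Inclusion–exclusion. Total paths: C(16, 10) = 8008. Through P₁: C(5, 2)·C(11, 8) = 1650. Through P₂: C(13, 9)·C(3, 1) = 2145. Since P₁ is strictly southwest of P₂, a monotone path through both must visit P₁ then P₂; paths through both = C(5, 2)·C(8, 7)·C(3, 1) = 240. Avoid both = 8008 − 1650 − 2145 + 240 = 4453.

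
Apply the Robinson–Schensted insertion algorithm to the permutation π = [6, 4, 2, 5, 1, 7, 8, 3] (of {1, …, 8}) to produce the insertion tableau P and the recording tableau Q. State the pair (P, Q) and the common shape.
P = [1, 3, 7, 8] / [2, 5] / [4] / [6];  Q = [1, 4, 6, 7] / [2, 8] / [3] / [5];  common shape = (4, 2, 1, 1)

Row-insert the values π_1, π_2, … into P one at a time, bumping the leftmost entry strictly greater than the inserted value down to the next row. The recording tableau Q records, in position (i, j), the step at which that cell was added to P.
  Insert 6 (step 1): P = [6];  Q = [1]
  Insert 4 (step 2): P = [4] / [6];  Q = [1] / [2]
  Insert 2 (step 3): P = [2] / [4] / [6];  Q = [1] / [2] / [3]
  Insert 5 (step 4): P = [2, 5] / [4] / [6];  Q = [1, 4] / [2] / [3]
  Insert 1 (step 5): P = [1, 5] / [2] / [4] / [6];  Q = [1, 4] / [2] / [3] / [5]
  Insert 7 (step 6): P = [1, 5, 7] / [2] / [4] / [6];  Q = [1, 4, 6] / [2] / [3] / [5]
  Insert 8 (step 7): P = [1, 5, 7, 8] / [2] / [4] / [6];  Q = [1, 4, 6, 7] / [2] / [3] / [5]
  Insert 3 (step 8): P = [1, 3, 7, 8] / [2, 5] / [4] / [6];  Q = [1, 4, 6, 7] / [2, 8] / [3] / [5]
Final shape: (4, 2, 1, 1).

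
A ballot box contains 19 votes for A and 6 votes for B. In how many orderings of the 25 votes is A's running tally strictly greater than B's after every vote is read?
Strict-lead orderings = 92092

Total orderings of the 25 votes with 19 for A: C(25, 19) = 177100. By the Bertrand ballot formula (Cycle Lemma / reflection principle), the number of orderings in which A is strictly ahead of B throughout is (p − q)/(p + q) · C(p + q, p) = (19 − 6)/(19 + 6) · 177100 = 92092.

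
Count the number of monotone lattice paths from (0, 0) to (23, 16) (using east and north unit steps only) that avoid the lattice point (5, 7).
Number of paths = 33999295590

Total paths from (0, 0) to (23, 16): C(39, 23) = 37711260990. Paths through (5, 7): (paths (0, 0) → (5, 7)) × (paths (5, 7) → (23, 16)) = C(12, 5) · C(27, 18) = 792 · 4686825 = 3711965400. Avoidance count = 37711260990 − 3711965400 = 33999295590.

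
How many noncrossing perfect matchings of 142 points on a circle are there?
C_71 = 5175569924646105559418940193995065716350

These noncrossing handshakes are counted by the Catalan number C_n = (1/(n + 1)) · C(2n, n). For n = 71: C_71 = (1/72) · C(142, 71) = 372641034574519600278163693967644731577200/72 = 5175569924646105559418940193995065716350.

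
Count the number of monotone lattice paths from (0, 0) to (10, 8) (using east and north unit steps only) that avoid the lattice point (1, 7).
Number of paths = 43678

Total paths from (0, 0) to (10, 8): C(18, 10) = 43758. Paths through (1, 7): (paths (0, 0) → (1, 7)) × (paths (1, 7) → (10, 8)) = C(8, 1) · C(10, 9) = 8 · 10 = 80. Avoidance count = 43758 − 80 = 43678.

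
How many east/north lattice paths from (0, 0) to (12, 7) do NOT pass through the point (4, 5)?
Number of paths = 44718

Total paths from (0, 0) to (12, 7): C(19, 12) = 50388. Paths through (4, 5): (paths (0, 0) → (4, 5)) × (paths (4, 5) → (12, 7)) = C(9, 4) · C(10, 8) = 126 · 45 = 5670. Avoidance count = 50388 − 5670 = 44718.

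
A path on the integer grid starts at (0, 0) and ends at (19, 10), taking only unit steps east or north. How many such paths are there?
Number of paths = 20030010

A monotone lattice path from (0, 0) to (19, 10) consists of 19 east steps and 10 north steps in some order, so it is determined by which 19 of the 29 steps are east. The count is C(29, 19) = 20030010.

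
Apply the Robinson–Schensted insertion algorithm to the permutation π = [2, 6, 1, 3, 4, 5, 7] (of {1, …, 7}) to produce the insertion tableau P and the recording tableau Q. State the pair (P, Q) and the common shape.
P = [1, 3, 4, 5, 7] / [2, 6];  Q = [1, 2, 5, 6, 7] / [3, 4];  common shape = (5, 2)

Row-insert the values π_1, π_2, … into P one at a time, bumping the leftmost entry strictly greater than the inserted value down to the next row. The recording tableau Q records, in position (i, j), the step at which that cell was added to P.
  Insert 2 (step 1): P = [2];  Q = [1]
  Insert 6 (step 2): P = [2, 6];  Q = [1, 2]
  Insert 1 (step 3): P = [1, 6] / [2];  Q = [1, 2] / [3]
  Insert 3 (step 4): P = [1, 3] / [2, 6];  Q = [1, 2] / [3, 4]
  Insert 4 (step 5): P = [1, 3, 4] / [2, 6];  Q = [1, 2, 5] / [3, 4]
  Insert 5 (step 6): P = [1, 3, 4, 5] / [2, 6];  Q = [1, 2, 5, 6] / [3, 4]
  Insert 7 (step 7): P = [1, 3, 4, 5, 7] / [2, 6];  Q = [1, 2, 5, 6, 7] / [3, 4]
Final shape: (5, 2).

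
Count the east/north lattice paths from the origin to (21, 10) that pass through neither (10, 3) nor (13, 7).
Number of paths = 24111351

Inclusion–exclusion. Total paths: C(31, 21) = 44352165. Through P₁: C(13, 10)·C(18, 11) = 9101664. Through P₂: C(20, 13)·C(11, 8) = 12790800. Since P₁ is strictly southwest of P₂, a monotone path through both must visit P₁ then P₂; paths through both = C(13, 10)·C(7, 3)·C(11, 8) = 1651650. Avoid both = 44352165 − 9101664 − 12790800 + 1651650 = 24111351.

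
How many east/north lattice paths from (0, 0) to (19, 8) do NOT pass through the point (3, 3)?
Number of paths = 1813095

Total paths from (0, 0) to (19, 8): C(27, 19) = 2220075. Paths through (3, 3): (paths (0, 0) → (3, 3)) × (paths (3, 3) → (19, 8)) = C(6, 3) · C(21, 16) = 20 · 20349 = 406980. Avoidance count = 2220075 − 406980 = 1813095.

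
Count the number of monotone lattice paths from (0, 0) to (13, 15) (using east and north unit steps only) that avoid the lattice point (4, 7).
Number of paths = 29419860

Total paths from (0, 0) to (13, 15): C(28, 13) = 37442160. Paths through (4, 7): (paths (0, 0) → (4, 7)) × (paths (4, 7) → (13, 15)) = C(11, 4) · C(17, 9) = 330 · 24310 = 8022300. Avoidance count = 37442160 − 8022300 = 29419860.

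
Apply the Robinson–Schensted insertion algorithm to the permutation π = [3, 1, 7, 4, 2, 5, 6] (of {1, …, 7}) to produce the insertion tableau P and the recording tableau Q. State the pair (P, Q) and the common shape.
P = [1, 2, 5, 6] / [3, 4] / [7];  Q = [1, 3, 6, 7] / [2, 4] / [5];  common shape = (4, 2, 1)

Row-insert the values π_1, π_2, … into P one at a time, bumping the leftmost entry strictly greater than the inserted value down to the next row. The recording tableau Q records, in position (i, j), the step at which that cell was added to P.
  Insert 3 (step 1): P = [3];  Q = [1]
  Insert 1 (step 2): P = [1] / [3];  Q = [1] / [2]
  Insert 7 (step 3): P = [1, 7] / [3];  Q = [1, 3] / [2]
  Insert 4 (step 4): P = [1, 4] / [3, 7];  Q = [1, 3] / [2, 4]
  Insert 2 (step 5): P = [1, 2] / [3, 4] / [7];  Q = [1, 3] / [2, 4] / [5]
  Insert 5 (step 6): P = [1, 2, 5] / [3, 4] / [7];  Q = [1, 3, 6] / [2, 4] / [5]
  Insert 6 (step 7): P = [1, 2, 5, 6] / [3, 4] / [7];  Q = [1, 3, 6, 7] / [2, 4] / [5]
Final shape: (4, 2, 1).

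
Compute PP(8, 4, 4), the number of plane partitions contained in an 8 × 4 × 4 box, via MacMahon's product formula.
PP(8, 4, 4) = 184225041

Evaluate the triple product over i = 1..8, j = 1..4, k = 1..4. The factors are (2/1) · (3/2) · (4/3) · (5/4) · (3/2) · (4/3) · (5/4) · (6/5) · … (128 factors total). The numerators and denominators telescope so the product is an integer; carrying out the multiplication exactly gives PP(8, 4, 4) = 184225041.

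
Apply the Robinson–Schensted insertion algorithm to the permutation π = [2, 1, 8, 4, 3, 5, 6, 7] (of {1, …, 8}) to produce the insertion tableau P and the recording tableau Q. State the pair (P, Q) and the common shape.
P = [1, 3, 5, 6, 7] / [2, 4] / [8];  Q = [1, 3, 6, 7, 8] / [2, 4] / [5];  common shape = (5, 2, 1)

Row-insert the values π_1, π_2, … into P one at a time, bumping the leftmost entry strictly greater than the inserted value down to the next row. The recording tableau Q records, in position (i, j), the step at which that cell was added to P.
  Insert 2 (step 1): P = [2];  Q = [1]
  Insert 1 (step 2): P = [1] / [2];  Q = [1] / [2]
  Insert 8 (step 3): P = [1, 8] / [2];  Q = [1, 3] / [2]
  Insert 4 (step 4): P = [1, 4] / [2, 8];  Q = [1, 3] / [2, 4]
  Insert 3 (step 5): P = [1, 3] / [2, 4] / [8];  Q = [1, 3] / [2, 4] / [5]
  Insert 5 (step 6): P = [1, 3, 5] / [2, 4] / [8];  Q = [1, 3, 6] / [2, 4] / [5]
  Insert 6 (step 7): P = [1, 3, 5, 6] / [2, 4] / [8];  Q = [1, 3, 6, 7] / [2, 4] / [5]
  Insert 7 (step 8): P = [1, 3, 5, 6, 7] / [2, 4] / [8];  Q = [1, 3, 6, 7, 8] / [2, 4] / [5]
Final shape: (5, 2, 1).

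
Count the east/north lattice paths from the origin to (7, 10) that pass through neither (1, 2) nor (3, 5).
Number of paths = 7163

Inclusion–exclusion. Total paths: C(17, 7) = 19448. Through P₁: C(3, 1)·C(14, 6) = 9009. Through P₂: C(8, 3)·C(9, 4) = 7056. Since P₁ is strictly southwest of P₂, a monotone path through both must visit P₁ then P₂; paths through both = C(3, 1)·C(5, 2)·C(9, 4) = 3780. Avoid both = 19448 − 9009 − 7056 + 3780 = 7163.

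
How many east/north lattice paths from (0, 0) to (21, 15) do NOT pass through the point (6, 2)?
Number of paths = 4519522080

Total paths from (0, 0) to (21, 15): C(36, 21) = 5567902560. Paths through (6, 2): (paths (0, 0) → (6, 2)) × (paths (6, 2) → (21, 15)) = C(8, 6) · C(28, 15) = 28 · 37442160 = 1048380480. Avoidance count = 5567902560 − 1048380480 = 4519522080.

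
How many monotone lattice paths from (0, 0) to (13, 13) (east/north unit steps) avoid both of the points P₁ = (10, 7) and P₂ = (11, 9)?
Number of paths = 7122728

Inclusion–exclusion. Total paths: C(26, 13) = 10400600. Through P₁: C(17, 10)·C(9, 3) = 1633632. Through P₂: C(20, 11)·C(6, 2) = 2519400. Since P₁ is strictly southwest of P₂, a monotone path through both must visit P₁ then P₂; paths through both = C(17, 10)·C(3, 1)·C(6, 2) = 875160. Avoid both = 10400600 − 1633632 − 2519400 + 875160 = 7122728.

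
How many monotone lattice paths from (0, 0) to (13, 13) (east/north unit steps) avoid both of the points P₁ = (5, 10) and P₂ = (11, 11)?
Number of paths = 5798639

Inclusion–exclusion. Total paths: C(26, 13) = 10400600. Through P₁: C(15, 5)·C(11, 8) = 495495. Through P₂: C(22, 11)·C(4, 2) = 4232592. Since P₁ is strictly southwest of P₂, a monotone path through both must visit P₁ then P₂; paths through both = C(15, 5)·C(7, 6)·C(4, 2) = 126126. Avoid both = 10400600 − 495495 − 4232592 + 126126 = 5798639.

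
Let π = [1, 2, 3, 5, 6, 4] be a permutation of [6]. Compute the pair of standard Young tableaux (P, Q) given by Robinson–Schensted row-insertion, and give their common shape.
P = [1, 2, 3, 4, 6] / [5];  Q = [1, 2, 3, 4, 5] / [6];  common shape = (5, 1)

Row-insert the values π_1, π_2, … into P one at a time, bumping the leftmost entry strictly greater than the inserted value down to the next row. The recording tableau Q records, in position (i, j), the step at which that cell was added to P.
  Insert 1 (step 1): P = [1];  Q = [1]
  Insert 2 (step 2): P = [1, 2];  Q = [1, 2]
  Insert 3 (step 3): P = [1, 2, 3];  Q = [1, 2, 3]
  Insert 5 (step 4): P = [1, 2, 3, 5];  Q = [1, 2, 3, 4]
  Insert 6 (step 5): P = [1, 2, 3, 5, 6];  Q = [1, 2, 3, 4, 5]
  Insert 4 (step 6): P = [1, 2, 3, 4, 6] / [5];  Q = [1, 2, 3, 4, 5] / [6]
Final shape: (5, 1).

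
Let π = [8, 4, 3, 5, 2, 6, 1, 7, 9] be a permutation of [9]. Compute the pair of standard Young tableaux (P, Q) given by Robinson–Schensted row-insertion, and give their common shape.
P = [1, 5, 6, 7, 9] / [2] / [3] / [4] / [8];  Q = [1, 4, 6, 8, 9] / [2] / [3] / [5] / [7];  common shape = (5, 1, 1, 1, 1)

Row-insert the values π_1, π_2, … into P one at a time, bumping the leftmost entry strictly greater than the inserted value down to the next row. The recording tableau Q records, in position (i, j), the step at which that cell was added to P.
  Insert 8 (step 1): P = [8];  Q = [1]
  Insert 4 (step 2): P = [4] / [8];  Q = [1] / [2]
  Insert 3 (step 3): P = [3] / [4] / [8];  Q = [1] / [2] / [3]
  Insert 5 (step 4): P = [3, 5] / [4] / [8];  Q = [1, 4] / [2] / [3]
  Insert 2 (step 5): P = [2, 5] / [3] / [4] / [8];  Q = [1, 4] / [2] / [3] / [5]
  Insert 6 (step 6): P = [2, 5, 6] / [3] / [4] / [8];  Q = [1, 4, 6] / [2] / [3] / [5]
  Insert 1 (step 7): P = [1, 5, 6] / [2] / [3] / [4] / [8];  Q = [1, 4, 6] / [2] / [3] / [5] / [7]
  Insert 7 (step 8): P = [1, 5, 6, 7] / [2] / [3] / [4] / [8];  Q = [1, 4, 6, 8] / [2] / [3] / [5] / [7]
  Insert 9 (step 9): P = [1, 5, 6, 7, 9] / [2] / [3] / [4] / [8];  Q = [1, 4, 6, 8, 9] / [2] / [3] / [5] / [7]
Final shape: (5, 1, 1, 1, 1).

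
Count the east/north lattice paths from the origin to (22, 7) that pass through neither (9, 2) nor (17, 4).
Number of paths = 892980

Inclusion–exclusion. Total paths: C(29, 22) = 1560780. Through P₁: C(11, 9)·C(18, 13) = 471240. Through P₂: C(21, 17)·C(8, 5) = 335160. Since P₁ is strictly southwest of P₂, a monotone path through both must visit P₁ then P₂; paths through both = C(11, 9)·C(10, 8)·C(8, 5) = 138600. Avoid both = 1560780 − 471240 − 335160 + 138600 = 892980.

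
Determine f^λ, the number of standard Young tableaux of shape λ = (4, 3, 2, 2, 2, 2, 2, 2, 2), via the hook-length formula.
# SYT of shape (4, 3, 2, 2, 2, 2, 2, 2, 2) = 7054320

Hook-length formula: f^λ = n! / Π hook(c), product over all cells c of the Young diagram. For λ = (4, 3, 2, 2, 2, 2, 2, 2, 2), n = 21 boxes. Hook lengths by row (left-to-right, top-to-bottom): [12, 11, 3, 1]; [10, 9, 1]; [8, 7]; [7, 6]; [6, 5]; [5, 4]; [4, 3]; [3, 2]; [2, 1]. Product of hooks = 7242504192000. So f^λ = 21! / 7242504192000 = 51090942171709440000 / 7242504192000 = 7054320.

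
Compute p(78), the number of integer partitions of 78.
p(78) = 12132164

Compute p(n) via the recurrence p(n, m) = p(n, m−1) + p(n−m, m), where p(n, m) counts partitions of n with all parts ≤ m and p(n) = p(n, n). The base cases are p(0, m) = 1 and p(n, 0) = 0 for n > 0. Filling the table yields p(78) = 12132164. (Euler's pentagonal recurrence is an alternative.)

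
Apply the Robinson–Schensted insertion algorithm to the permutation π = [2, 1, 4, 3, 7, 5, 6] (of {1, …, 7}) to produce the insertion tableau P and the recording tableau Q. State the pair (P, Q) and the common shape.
P = [1, 3, 5, 6] / [2, 4, 7];  Q = [1, 3, 5, 7] / [2, 4, 6];  common shape = (4, 3)

Row-insert the values π_1, π_2, … into P one at a time, bumping the leftmost entry strictly greater than the inserted value down to the next row. The recording tableau Q records, in position (i, j), the step at which that cell was added to P.
  Insert 2 (step 1): P = [2];  Q = [1]
  Insert 1 (step 2): P = [1] / [2];  Q = [1] / [2]
  Insert 4 (step 3): P = [1, 4] / [2];  Q = [1, 3] / [2]
  Insert 3 (step 4): P = [1, 3] / [2, 4];  Q = [1, 3] / [2, 4]
  Insert 7 (step 5): P = [1, 3, 7] / [2, 4];  Q = [1, 3, 5] / [2, 4]
  Insert 5 (step 6): P = [1, 3, 5] / [2, 4, 7];  Q = [1, 3, 5] / [2, 4, 6]
  Insert 6 (step 7): P = [1, 3, 5, 6] / [2, 4, 7];  Q = [1, 3, 5, 7] / [2, 4, 6]
Final shape: (4, 3).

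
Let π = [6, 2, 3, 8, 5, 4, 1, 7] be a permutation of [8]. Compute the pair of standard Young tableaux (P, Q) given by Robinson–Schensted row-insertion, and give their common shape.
P = [1, 3, 4, 7] / [2, 8] / [5] / [6];  Q = [1, 3, 4, 8] / [2, 5] / [6] / [7];  common shape = (4, 2, 1, 1)

Row-insert the values π_1, π_2, … into P one at a time, bumping the leftmost entry strictly greater than the inserted value down to the next row. The recording tableau Q records, in position (i, j), the step at which that cell was added to P.
  Insert 6 (step 1): P = [6];  Q = [1]
  Insert 2 (step 2): P = [2] / [6];  Q = [1] / [2]
  Insert 3 (step 3): P = [2, 3] / [6];  Q = [1, 3] / [2]
  Insert 8 (step 4): P = [2, 3, 8] / [6];  Q = [1, 3, 4] / [2]
  Insert 5 (step 5): P = [2, 3, 5] / [6, 8];  Q = [1, 3, 4] / [2, 5]
  Insert 4 (step 6): P = [2, 3, 4] / [5, 8] / [6];  Q = [1, 3, 4] / [2, 5] / [6]
  Insert 1 (step 7): P = [1, 3, 4] / [2, 8] / [5] / [6];  Q = [1, 3, 4] / [2, 5] / [6] / [7]
  Insert 7 (step 8): P = [1, 3, 4, 7] / [2, 8] / [5] / [6];  Q = [1, 3, 4, 8] / [2, 5] / [6] / [7]
Final shape: (4, 2, 1, 1).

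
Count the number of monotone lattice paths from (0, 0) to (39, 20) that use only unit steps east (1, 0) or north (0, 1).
Number of paths = 2794563003870330

A monotone lattice path from (0, 0) to (39, 20) consists of 39 east steps and 20 north steps in some order, so it is determined by which 39 of the 59 steps are east. The count is C(59, 39) = 2794563003870330.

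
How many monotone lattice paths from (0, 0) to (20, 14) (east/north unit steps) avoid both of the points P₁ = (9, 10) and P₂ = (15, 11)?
Number of paths = 869426886

Inclusion–exclusion. Total paths: C(34, 20) = 1391975640. Through P₁: C(19, 9)·C(15, 11) = 126095970. Through P₂: C(26, 15)·C(8, 5) = 432664960. Since P₁ is strictly southwest of P₂, a monotone path through both must visit P₁ then P₂; paths through both = C(19, 9)·C(7, 6)·C(8, 5) = 36212176. Avoid both = 1391975640 − 126095970 − 432664960 + 36212176 = 869426886.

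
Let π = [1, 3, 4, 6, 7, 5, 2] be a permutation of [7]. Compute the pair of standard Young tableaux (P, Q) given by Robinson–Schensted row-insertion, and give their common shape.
P = [1, 2, 4, 5, 7] / [3] / [6];  Q = [1, 2, 3, 4, 5] / [6] / [7];  common shape = (5, 1, 1)

Row-insert the values π_1, π_2, … into P one at a time, bumping the leftmost entry strictly greater than the inserted value down to the next row. The recording tableau Q records, in position (i, j), the step at which that cell was added to P.
  Insert 1 (step 1): P = [1];  Q = [1]
  Insert 3 (step 2): P = [1, 3];  Q = [1, 2]
  Insert 4 (step 3): P = [1, 3, 4];  Q = [1, 2, 3]
  Insert 6 (step 4): P = [1, 3, 4, 6];  Q = [1, 2, 3, 4]
  Insert 7 (step 5): P = [1, 3, 4, 6, 7];  Q = [1, 2, 3, 4, 5]
  Insert 5 (step 6): P = [1, 3, 4, 5, 7] / [6];  Q = [1, 2, 3, 4, 5] / [6]
  Insert 2 (step 7): P = [1, 2, 4, 5, 7] / [3] / [6];  Q = [1, 2, 3, 4, 5] / [6] / [7]
Final shape: (5, 1, 1).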